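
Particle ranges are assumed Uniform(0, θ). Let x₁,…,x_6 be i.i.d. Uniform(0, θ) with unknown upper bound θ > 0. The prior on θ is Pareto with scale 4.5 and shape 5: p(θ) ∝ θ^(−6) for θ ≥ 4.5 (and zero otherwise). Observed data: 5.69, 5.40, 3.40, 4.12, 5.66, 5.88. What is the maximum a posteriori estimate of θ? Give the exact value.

The Uniform(0, θ) likelihood is θ^(−n) for θ ≥ max(xᵢ), zero otherwise. Here max(xᵢ) = 5.88.
Posterior ∝ θ^(−6) · θ^(−6) = θ^(−12) on θ ≥ max(4.5, 5.88) = 5.88.
This density is strictly decreasing in θ, so the posterior mode lies at the lower boundary of the support.

θ̂_MAP = 5.88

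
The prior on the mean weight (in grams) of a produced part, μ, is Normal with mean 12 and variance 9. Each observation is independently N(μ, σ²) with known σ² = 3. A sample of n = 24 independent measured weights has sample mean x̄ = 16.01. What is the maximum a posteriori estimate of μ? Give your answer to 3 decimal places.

n = 24, x̄ = 16.01.
For a Normal prior and Normal likelihood with known variance, the posterior is Normal; its mode equals its mean, the precision-weighted average.
Prior precision 1/σ₀² = 1/9; data precision n/σ² = 24/3 = 8.
μ̂ = ((1/9)·12 + 8·16.01) / (1/9 + 8) = (9706/75)/(73/9) = 29118/1825 ≈ 15.955.

μ̂_MAP = 15.955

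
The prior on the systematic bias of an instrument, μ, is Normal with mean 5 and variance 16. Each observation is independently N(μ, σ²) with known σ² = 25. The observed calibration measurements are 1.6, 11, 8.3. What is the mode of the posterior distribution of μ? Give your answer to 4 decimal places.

μ̂_MAP = 6.2932

n = 3; x̄ = (1.6 + 11 + 8.3)/3 = 20.9/3 = 209/30 ≈ 6.9667.
For a Normal prior and Normal likelihood with known variance, the posterior is Normal; its mode equals its mean, the precision-weighted average.
Prior precision 1/σ₀² = 1/16 = 0.0625; data precision n/σ² = 3/25 = 0.12.
μ̂ = (0.0625·5 + 0.12·(209/30)) / (0.0625 + 0.12) = 1.1485/0.1825 = 2297/365 ≈ 6.2932.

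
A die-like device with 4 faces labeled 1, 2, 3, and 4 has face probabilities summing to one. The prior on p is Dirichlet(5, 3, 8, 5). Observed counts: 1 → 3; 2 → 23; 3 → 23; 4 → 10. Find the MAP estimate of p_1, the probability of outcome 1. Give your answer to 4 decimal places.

MAP estimate: 0.0921

The posterior is Dirichlet(αᵢ + nᵢ) = Dirichlet(8, 26, 31, 15).
For a Dirichlet(a₁,…,a_K) with all aᵢ > 1, the mode has j-th component (aⱼ − 1)/(Σaᵢ − K).
Here Σaᵢ = 80 and K = 4, so p_1 = (8 − 1)/(80 − 4) = 7/76 ≈ 0.0921.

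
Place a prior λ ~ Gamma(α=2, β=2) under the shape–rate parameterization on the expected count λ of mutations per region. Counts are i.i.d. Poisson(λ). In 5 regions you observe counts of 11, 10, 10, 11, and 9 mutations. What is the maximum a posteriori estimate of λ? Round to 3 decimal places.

Σxᵢ = 11+10+10+11+9 = 51, with n = 5.
Posterior ∝ λe^(−2λ) · λ^51e^(−5λ) = λ^52e^(−7λ), i.e. Gamma(shape=53, rate=7).
The mode of a Gamma(a, b) with a ≥ 1 (shape–rate) is (a−1)/b = 52/7 ≈ 7.429.

λ̂_MAP = 7.429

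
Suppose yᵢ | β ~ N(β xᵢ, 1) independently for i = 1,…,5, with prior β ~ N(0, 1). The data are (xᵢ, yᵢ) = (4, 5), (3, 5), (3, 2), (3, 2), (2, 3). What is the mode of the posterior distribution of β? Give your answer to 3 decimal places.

β̂_MAP = 1.104

log p(β | y) = −Σ(yᵢ − βxᵢ)²/(2·1) − β²/(2·1) + const.
Setting the derivative to zero: Σxᵢ(yᵢ − βxᵢ)/1 − β/1 = 0, so β = Σxᵢyᵢ / (Σxᵢ² + σ²/τ²).
Σxᵢyᵢ = 4·5 + 3·5 + 3·2 + 3·2 + 2·3 = 53; Σxᵢ² = 47; σ²/τ² = 1.
β̂_MAP = 53 / (47 + 1) = 53/48 ≈ 1.104.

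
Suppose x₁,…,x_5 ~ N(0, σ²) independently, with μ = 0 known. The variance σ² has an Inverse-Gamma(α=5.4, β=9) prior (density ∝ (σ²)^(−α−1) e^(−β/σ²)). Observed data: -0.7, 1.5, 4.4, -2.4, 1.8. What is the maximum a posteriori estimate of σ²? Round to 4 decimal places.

σ̂²_MAP = 2.7584

Sum of squared deviations about the known mean: SS = (-0.7−0)² + (1.5−0)² + (4.4−0)² + (-2.4−0)² + (1.8−0)² = 31.1.
The Normal likelihood contributes (σ²)^(−n/2) exp(−SS/(2σ²)), so the posterior is Inverse-Gamma(α + n/2, β + SS/2) = Inverse-Gamma(7.9, 24.55).
The mode of Inverse-Gamma(a, b) is b/(a+1) = 24.55/8.9 ≈ 2.7584.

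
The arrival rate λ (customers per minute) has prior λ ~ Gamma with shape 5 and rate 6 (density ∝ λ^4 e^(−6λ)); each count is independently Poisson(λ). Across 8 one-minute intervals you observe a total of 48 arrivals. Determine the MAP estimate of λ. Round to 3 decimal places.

Σxᵢ = 48, n = 8.
Posterior ∝ λ^4e^(−6λ) · λ^48e^(−8λ) = λ^52e^(−14λ), i.e. Gamma(shape=53, rate=14).
The mode of a Gamma(a, b) with a ≥ 1 (shape–rate) is (a−1)/b = 52/14 ≈ 3.714.

λ̂_MAP = 3.714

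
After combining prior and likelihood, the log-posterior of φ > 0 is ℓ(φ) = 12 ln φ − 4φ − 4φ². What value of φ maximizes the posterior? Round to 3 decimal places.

φ̂_MAP = 1.000

ℓ'(φ) = 12/φ − 4 − 8φ. Setting this to zero and multiplying by φ: 8φ² + 4φ − 12 = 0.
φ = (−4 + √(4² + 4·8·12)) / (2·8) = (−4 + √400) / 16 = (−4 + 20)/16 = 1.
ℓ''(φ) = −12/φ² − 8 < 0, confirming a maximum.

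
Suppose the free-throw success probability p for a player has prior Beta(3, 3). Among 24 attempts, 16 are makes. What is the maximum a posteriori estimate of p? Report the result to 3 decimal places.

Prior: Beta(3, 3).
Data: 16 successes in 24 trials. The binomial likelihood contributes p^16(1−p)^8, so the posterior is Beta(3+16, 3+8) = Beta(19, 11).
For Beta(a, b) with a, b > 1 the mode is (a−1)/(a+b−2) = 18/28 ≈ 0.643.

p̂_MAP = 0.643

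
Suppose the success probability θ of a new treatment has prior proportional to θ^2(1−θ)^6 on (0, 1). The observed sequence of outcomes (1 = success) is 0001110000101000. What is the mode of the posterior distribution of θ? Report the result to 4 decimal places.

The prior density ∝ θ^2(1−θ)^6 is the kernel of Beta(3, 7).
Data: 5 successes in 16 trials (from the sequence). The binomial likelihood contributes θ^5(1−θ)^11, so the posterior is Beta(3+5, 7+11) = Beta(8, 18).
For Beta(a, b) with a, b > 1 the mode is (a−1)/(a+b−2) = 7/24 ≈ 0.2917.

θ̂_MAP = 0.2917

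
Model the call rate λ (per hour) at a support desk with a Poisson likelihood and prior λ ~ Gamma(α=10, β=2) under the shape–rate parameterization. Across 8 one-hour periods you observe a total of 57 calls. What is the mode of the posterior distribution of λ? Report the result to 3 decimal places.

Σxᵢ = 57, n = 8.
Posterior ∝ λ^9e^(−2λ) · λ^57e^(−8λ) = λ^66e^(−10λ), i.e. Gamma(shape=67, rate=10).
The mode of a Gamma(a, b) with a ≥ 1 (shape–rate) is (a−1)/b = 66/10 ≈ 6.600.

λ̂_MAP = 6.600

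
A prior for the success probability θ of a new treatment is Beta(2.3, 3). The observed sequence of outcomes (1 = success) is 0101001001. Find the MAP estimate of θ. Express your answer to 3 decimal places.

θ̂_MAP = 0.398

Prior: Beta(2.3, 3).
Data: 4 successes in 10 trials (from the sequence). The binomial likelihood contributes θ^4(1−θ)^6, so the posterior is Beta(2.3+4, 3+6) = Beta(6.3, 9).
For Beta(a, b) with a, b > 1 the mode is (a−1)/(a+b−2) = 5.3/13.3 ≈ 0.398.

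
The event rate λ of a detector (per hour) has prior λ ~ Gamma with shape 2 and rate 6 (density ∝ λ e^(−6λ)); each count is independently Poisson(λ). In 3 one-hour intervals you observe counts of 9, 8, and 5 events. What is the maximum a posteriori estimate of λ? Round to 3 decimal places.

Σxᵢ = 9+8+5 = 22, with n = 3.
Posterior ∝ λe^(−6λ) · λ^22e^(−3λ) = λ^23e^(−9λ), i.e. Gamma(shape=24, rate=9).
The mode of a Gamma(a, b) with a ≥ 1 (shape–rate) is (a−1)/b = 23/9 ≈ 2.556.

λ̂_MAP = 2.556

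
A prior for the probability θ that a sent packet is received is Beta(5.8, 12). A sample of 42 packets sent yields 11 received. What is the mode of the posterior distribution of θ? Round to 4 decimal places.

Prior: Beta(5.8, 12).
Data: 11 successes in 42 trials. The binomial likelihood contributes θ^11(1−θ)^31, so the posterior is Beta(5.8+11, 12+31) = Beta(16.8, 43).
For Beta(a, b) with a, b > 1 the mode is (a−1)/(a+b−2) = 15.8/57.8 ≈ 0.2734.

θ̂_MAP = 0.2734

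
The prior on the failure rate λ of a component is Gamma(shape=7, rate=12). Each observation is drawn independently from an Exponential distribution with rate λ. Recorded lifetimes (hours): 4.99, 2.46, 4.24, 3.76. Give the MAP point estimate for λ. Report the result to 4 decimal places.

λ̂_MAP = 0.3643

The Exponential(rate=λ) likelihood is ∝ λ^n e^(−λΣtᵢ). Here n = 4 and Σtᵢ = 4.99 + 2.46 + 4.24 + 3.76 = 15.45.
Posterior ∝ λ^6e^(−12λ) · λ^4e^(−15.45λ) = λ^10e^(−27.45λ), i.e. Gamma(11, 27.45).
Mode = (a−1)/b = 10/27.45 ≈ 0.3643.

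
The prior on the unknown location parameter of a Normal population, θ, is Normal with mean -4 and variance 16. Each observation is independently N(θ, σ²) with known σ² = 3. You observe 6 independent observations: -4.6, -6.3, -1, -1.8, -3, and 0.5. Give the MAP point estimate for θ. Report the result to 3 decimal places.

θ̂_MAP = -2.739

n = 6; x̄ = ((-4.6) + (-6.3) + (-1) + (-1.8) + (-3) + 0.5)/6 = -16.2/6 = -2.7.
For a Normal prior and Normal likelihood with known variance, the posterior is Normal; its mode equals its mean, the precision-weighted average.
Prior precision 1/σ₀² = 1/16 = 0.0625; data precision n/σ² = 6/3 = 2.
θ̂ = (0.0625·(-4) + 2·(-2.7)) / (0.0625 + 2) = (-5.65)/2.0625 = -452/165 ≈ -2.739.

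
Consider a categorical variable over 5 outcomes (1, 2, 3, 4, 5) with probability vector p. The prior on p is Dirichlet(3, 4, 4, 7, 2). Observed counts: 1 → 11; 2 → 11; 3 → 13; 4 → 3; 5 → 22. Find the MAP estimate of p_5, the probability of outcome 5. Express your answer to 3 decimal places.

The posterior is Dirichlet(αᵢ + nᵢ) = Dirichlet(14, 15, 17, 10, 24).
For a Dirichlet(a₁,…,a_K) with all aᵢ > 1, the mode has j-th component (aⱼ − 1)/(Σaᵢ − K).
Here Σaᵢ = 80 and K = 5, so p_5 = (24 − 1)/(80 − 5) = 23/75 ≈ 0.307.

MAP estimate: 0.307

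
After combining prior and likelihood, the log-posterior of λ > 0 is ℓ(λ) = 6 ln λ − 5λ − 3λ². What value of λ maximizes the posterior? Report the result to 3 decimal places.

λ̂_MAP = 0.667

ℓ'(λ) = 6/λ − 5 − 6λ. Setting this to zero and multiplying by λ: 6λ² + 5λ − 6 = 0.
λ = (−5 + √(5² + 4·6·6)) / (2·6) = (−5 + √169) / 12 = (−5 + 13)/12 = 2/3.
ℓ''(λ) = −6/λ² − 6 < 0, confirming a maximum.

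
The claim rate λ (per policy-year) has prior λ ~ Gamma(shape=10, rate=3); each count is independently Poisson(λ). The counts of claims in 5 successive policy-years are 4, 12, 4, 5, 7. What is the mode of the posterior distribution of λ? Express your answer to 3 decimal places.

λ̂_MAP = 5.125

Σxᵢ = 4+12+4+5+7 = 32, with n = 5.
Posterior ∝ λ^9e^(−3λ) · λ^32e^(−5λ) = λ^41e^(−8λ), i.e. Gamma(shape=42, rate=8).
The mode of a Gamma(a, b) with a ≥ 1 (shape–rate) is (a−1)/b = 41/8 ≈ 5.125.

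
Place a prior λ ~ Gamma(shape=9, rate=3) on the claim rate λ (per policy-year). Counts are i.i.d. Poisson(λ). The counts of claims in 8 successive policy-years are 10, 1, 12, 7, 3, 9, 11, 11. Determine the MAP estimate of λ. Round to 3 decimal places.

Σxᵢ = 10+1+12+7+3+9+11+11 = 64, with n = 8.
Posterior ∝ λ^8e^(−3λ) · λ^64e^(−8λ) = λ^72e^(−11λ), i.e. Gamma(shape=73, rate=11).
The mode of a Gamma(a, b) with a ≥ 1 (shape–rate) is (a−1)/b = 72/11 ≈ 6.545.

λ̂_MAP = 6.545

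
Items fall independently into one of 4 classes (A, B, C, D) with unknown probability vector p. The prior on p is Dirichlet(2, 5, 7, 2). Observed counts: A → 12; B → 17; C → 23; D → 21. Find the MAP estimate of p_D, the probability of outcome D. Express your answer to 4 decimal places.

MAP estimate of p_D = 0.2588

The posterior is Dirichlet(αᵢ + nᵢ) = Dirichlet(14, 22, 30, 23).
For a Dirichlet(a₁,…,a_K) with all aᵢ > 1, the mode has j-th component (aⱼ − 1)/(Σaᵢ − K).
Here Σaᵢ = 89 and K = 4, so p_D = (23 − 1)/(89 − 4) = 22/85 ≈ 0.2588.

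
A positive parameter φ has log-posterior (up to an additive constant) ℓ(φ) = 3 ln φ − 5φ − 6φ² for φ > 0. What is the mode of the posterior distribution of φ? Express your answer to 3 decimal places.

ℓ'(φ) = 3/φ − 5 − 12φ. Setting this to zero and multiplying by φ: 12φ² + 5φ − 3 = 0.
φ = (−5 + √(5² + 4·12·3)) / (2·12) = (−5 + √169) / 24 = (−5 + 13)/24 = 1/3.
ℓ''(φ) = −3/φ² − 12 < 0, confirming a maximum.

φ̂_MAP = 0.333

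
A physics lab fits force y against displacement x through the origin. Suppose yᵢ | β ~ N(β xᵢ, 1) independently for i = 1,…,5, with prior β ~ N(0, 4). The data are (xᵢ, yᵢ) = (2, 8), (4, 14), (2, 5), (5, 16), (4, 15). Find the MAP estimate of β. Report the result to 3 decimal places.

log p(β | y) = −Σ(yᵢ − βxᵢ)²/(2·1) − β²/(2·4) + const.
Setting the derivative to zero: Σxᵢ(yᵢ − βxᵢ)/1 − β/4 = 0, so β = Σxᵢyᵢ / (Σxᵢ² + σ²/τ²).
Σxᵢyᵢ = 2·8 + 4·14 + 2·5 + 5·16 + 4·15 = 222; Σxᵢ² = 65; σ²/τ² = 0.25.
β̂_MAP = 222 / (65 + 0.25) = 222/65.25 ≈ 3.402.

β̂_MAP = 3.402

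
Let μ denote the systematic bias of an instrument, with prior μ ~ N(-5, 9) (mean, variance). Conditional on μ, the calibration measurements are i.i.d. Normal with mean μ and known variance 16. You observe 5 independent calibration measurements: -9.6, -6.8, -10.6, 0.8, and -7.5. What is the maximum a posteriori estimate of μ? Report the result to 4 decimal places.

n = 5; x̄ = ((-9.6) + (-6.8) + (-10.6) + 0.8 + (-7.5))/5 = -33.7/5 = -6.74.
For a Normal prior and Normal likelihood with known variance, the posterior is Normal; its mode equals its mean, the precision-weighted average.
Prior precision 1/σ₀² = 1/9; data precision n/σ² = 5/16 = 0.3125.
μ̂ = ((1/9)·(-5) + 0.3125·(-6.74)) / (1/9 + 0.3125) = (-3833/1440)/(61/144) = -3833/610 ≈ -6.2836.

μ̂_MAP = -6.2836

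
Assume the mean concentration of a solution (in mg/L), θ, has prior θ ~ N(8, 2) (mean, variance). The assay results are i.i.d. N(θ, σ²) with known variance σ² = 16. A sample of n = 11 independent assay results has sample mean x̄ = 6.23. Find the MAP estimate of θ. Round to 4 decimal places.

θ̂_MAP = 6.9753

n = 11, x̄ = 6.23.
For a Normal prior and Normal likelihood with known variance, the posterior is Normal; its mode equals its mean, the precision-weighted average.
Prior precision 1/σ₀² = 1/2 = 0.5; data precision n/σ² = 11/16 = 0.6875.
θ̂ = (0.5·8 + 0.6875·6.23) / (0.5 + 0.6875) = 8.283125/1.1875 = 13253/1900 ≈ 6.9753.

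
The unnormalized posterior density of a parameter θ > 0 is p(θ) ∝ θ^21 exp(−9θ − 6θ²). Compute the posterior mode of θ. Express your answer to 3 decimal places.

ℓ'(θ) = 21/θ − 9 − 12θ. Setting this to zero and multiplying by θ: 12θ² + 9θ − 21 = 0.
θ = (−9 + √(9² + 4·12·21)) / (2·12) = (−9 + √1089) / 24 = (−9 + 33)/24 = 1.
ℓ''(θ) = −21/θ² − 12 < 0, confirming a maximum.

θ̂_MAP = 1.000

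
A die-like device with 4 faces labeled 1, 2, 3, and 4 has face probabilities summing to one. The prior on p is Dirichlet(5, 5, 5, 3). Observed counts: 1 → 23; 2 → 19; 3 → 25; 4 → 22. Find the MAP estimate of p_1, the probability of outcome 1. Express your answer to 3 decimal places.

The posterior is Dirichlet(αᵢ + nᵢ) = Dirichlet(28, 24, 30, 25).
For a Dirichlet(a₁,…,a_K) with all aᵢ > 1, the mode has j-th component (aⱼ − 1)/(Σaᵢ − K).
Here Σaᵢ = 107 and K = 4, so p_1 = (28 − 1)/(107 − 4) = 27/103 ≈ 0.262.

MAP estimate: 0.262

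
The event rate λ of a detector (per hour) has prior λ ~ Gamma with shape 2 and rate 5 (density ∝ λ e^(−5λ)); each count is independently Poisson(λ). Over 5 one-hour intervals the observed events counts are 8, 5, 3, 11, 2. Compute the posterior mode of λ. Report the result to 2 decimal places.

Σxᵢ = 8+5+3+11+2 = 29, with n = 5.
Posterior ∝ λe^(−5λ) · λ^29e^(−5λ) = λ^30e^(−10λ), i.e. Gamma(shape=31, rate=10).
The mode of a Gamma(a, b) with a ≥ 1 (shape–rate) is (a−1)/b = 30/10 ≈ 3.00.

λ̂_MAP = 3.00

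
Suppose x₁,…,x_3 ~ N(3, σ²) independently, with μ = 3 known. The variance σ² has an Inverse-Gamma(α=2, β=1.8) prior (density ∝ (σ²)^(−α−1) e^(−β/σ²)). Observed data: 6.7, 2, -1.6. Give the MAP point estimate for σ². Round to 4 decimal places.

Sum of squared deviations about the known mean: SS = (6.7−3)² + (2−3)² + (-1.6−3)² = 35.85.
The Normal likelihood contributes (σ²)^(−n/2) exp(−SS/(2σ²)), so the posterior is Inverse-Gamma(α + n/2, β + SS/2) = Inverse-Gamma(3.5, 19.725).
The mode of Inverse-Gamma(a, b) is b/(a+1) = 19.725/4.5 ≈ 4.3833.

σ̂²_MAP = 4.3833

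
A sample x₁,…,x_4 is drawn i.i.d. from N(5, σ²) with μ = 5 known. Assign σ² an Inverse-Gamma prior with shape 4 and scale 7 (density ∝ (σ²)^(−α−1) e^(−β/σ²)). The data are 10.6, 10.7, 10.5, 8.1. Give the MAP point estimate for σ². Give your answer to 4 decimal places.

Sum of squared deviations about the known mean: SS = (10.6−5)² + (10.7−5)² + (10.5−5)² + (8.1−5)² = 103.71.
The Normal likelihood contributes (σ²)^(−n/2) exp(−SS/(2σ²)), so the posterior is Inverse-Gamma(α + n/2, β + SS/2) = Inverse-Gamma(6, 58.855).
The mode of Inverse-Gamma(a, b) is b/(a+1) = 58.855/7 ≈ 8.4079.

σ̂²_MAP = 8.4079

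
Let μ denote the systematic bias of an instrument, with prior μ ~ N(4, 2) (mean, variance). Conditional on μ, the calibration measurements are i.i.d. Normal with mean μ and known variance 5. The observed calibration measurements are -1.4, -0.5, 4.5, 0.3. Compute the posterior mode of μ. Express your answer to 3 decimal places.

n = 4; x̄ = ((-1.4) + (-0.5) + 4.5 + 0.3)/4 = 2.9/4 = 0.725.
For a Normal prior and Normal likelihood with known variance, the posterior is Normal; its mode equals its mean, the precision-weighted average.
Prior precision 1/σ₀² = 1/2 = 0.5; data precision n/σ² = 4/5 = 0.8.
μ̂ = (0.5·4 + 0.8·0.725) / (0.5 + 0.8) = 2.58/1.3 = 129/65 ≈ 1.985.

μ̂_MAP = 1.985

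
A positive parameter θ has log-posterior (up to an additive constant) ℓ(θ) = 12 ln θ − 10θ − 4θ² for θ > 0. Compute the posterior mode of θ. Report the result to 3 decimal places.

ℓ'(θ) = 12/θ − 10 − 8θ. Setting this to zero and multiplying by θ: 8θ² + 10θ − 12 = 0.
θ = (−10 + √(10² + 4·8·12)) / (2·8) = (−10 + √484) / 16 = (−10 + 22)/16 = 3/4.
ℓ''(θ) = −12/θ² − 8 < 0, confirming a maximum.

θ̂_MAP = 0.750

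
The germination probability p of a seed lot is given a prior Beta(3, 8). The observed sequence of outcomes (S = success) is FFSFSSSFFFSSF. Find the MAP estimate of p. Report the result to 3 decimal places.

Prior: Beta(3, 8).
Data: 6 successes in 13 trials (from the sequence). The binomial likelihood contributes p^6(1−p)^7, so the posterior is Beta(3+6, 8+7) = Beta(9, 15).
For Beta(a, b) with a, b > 1 the mode is (a−1)/(a+b−2) = 8/22 ≈ 0.364.

p̂_MAP = 0.364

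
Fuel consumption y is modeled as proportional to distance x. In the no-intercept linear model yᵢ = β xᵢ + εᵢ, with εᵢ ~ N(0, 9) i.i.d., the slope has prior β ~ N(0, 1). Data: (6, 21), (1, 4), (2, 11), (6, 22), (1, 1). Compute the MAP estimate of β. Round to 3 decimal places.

β̂_MAP = 3.276

log p(β | y) = −Σ(yᵢ − βxᵢ)²/(2·9) − β²/(2·1) + const.
Setting the derivative to zero: Σxᵢ(yᵢ − βxᵢ)/9 − β/1 = 0, so β = Σxᵢyᵢ / (Σxᵢ² + σ²/τ²).
Σxᵢyᵢ = 6·21 + 1·4 + 2·11 + 6·22 + 1·1 = 285; Σxᵢ² = 78; σ²/τ² = 9.
β̂_MAP = 285 / (78 + 9) = 285/87 ≈ 3.276.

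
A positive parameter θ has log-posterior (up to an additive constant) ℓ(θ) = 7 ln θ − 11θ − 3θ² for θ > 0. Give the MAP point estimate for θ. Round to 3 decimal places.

ℓ'(θ) = 7/θ − 11 − 6θ. Setting this to zero and multiplying by θ: 6θ² + 11θ − 7 = 0.
θ = (−11 + √(11² + 4·6·7)) / (2·6) = (−11 + √289) / 12 = (−11 + 17)/12 = 1/2.
ℓ''(θ) = −7/θ² − 6 < 0, confirming a maximum.

θ̂_MAP = 0.500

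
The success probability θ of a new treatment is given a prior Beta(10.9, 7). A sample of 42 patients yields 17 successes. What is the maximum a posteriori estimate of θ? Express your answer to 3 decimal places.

Prior: Beta(10.9, 7).
Data: 17 successes in 42 trials. The binomial likelihood contributes θ^17(1−θ)^25, so the posterior is Beta(10.9+17, 7+25) = Beta(27.9, 32).
For Beta(a, b) with a, b > 1 the mode is (a−1)/(a+b−2) = 26.9/57.9 ≈ 0.465.

θ̂_MAP = 0.465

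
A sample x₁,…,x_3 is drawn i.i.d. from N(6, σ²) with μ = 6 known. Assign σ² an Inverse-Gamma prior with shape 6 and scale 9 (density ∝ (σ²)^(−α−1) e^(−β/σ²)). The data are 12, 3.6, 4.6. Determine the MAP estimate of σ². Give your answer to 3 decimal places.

σ̂²_MAP = 3.631

Sum of squared deviations about the known mean: SS = (12−6)² + (3.6−6)² + (4.6−6)² = 43.72.
The Normal likelihood contributes (σ²)^(−n/2) exp(−SS/(2σ²)), so the posterior is Inverse-Gamma(α + n/2, β + SS/2) = Inverse-Gamma(7.5, 30.86).
The mode of Inverse-Gamma(a, b) is b/(a+1) = 30.86/8.5 ≈ 3.631.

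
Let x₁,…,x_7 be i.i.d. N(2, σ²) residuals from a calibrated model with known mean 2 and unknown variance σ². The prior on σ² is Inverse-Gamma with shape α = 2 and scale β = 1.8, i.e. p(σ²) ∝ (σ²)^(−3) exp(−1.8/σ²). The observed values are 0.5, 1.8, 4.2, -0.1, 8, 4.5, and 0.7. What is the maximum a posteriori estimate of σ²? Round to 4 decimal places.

σ̂²_MAP = 4.5446

Sum of squared deviations about the known mean: SS = (0.5−2)² + (1.8−2)² + (4.2−2)² + (-0.1−2)² + (8−2)² + (4.5−2)² + (0.7−2)² = 55.48.
The Normal likelihood contributes (σ²)^(−n/2) exp(−SS/(2σ²)), so the posterior is Inverse-Gamma(α + n/2, β + SS/2) = Inverse-Gamma(5.5, 29.54).
The mode of Inverse-Gamma(a, b) is b/(a+1) = 29.54/6.5 ≈ 4.5446.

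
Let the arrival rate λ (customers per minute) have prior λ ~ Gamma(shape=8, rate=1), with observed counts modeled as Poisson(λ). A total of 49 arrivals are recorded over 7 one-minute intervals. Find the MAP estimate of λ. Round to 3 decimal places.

Σxᵢ = 49, n = 7.
Posterior ∝ λ^7e^(−1λ) · λ^49e^(−7λ) = λ^56e^(−8λ), i.e. Gamma(shape=57, rate=8).
The mode of a Gamma(a, b) with a ≥ 1 (shape–rate) is (a−1)/b = 56/8 ≈ 7.000.

λ̂_MAP = 7.000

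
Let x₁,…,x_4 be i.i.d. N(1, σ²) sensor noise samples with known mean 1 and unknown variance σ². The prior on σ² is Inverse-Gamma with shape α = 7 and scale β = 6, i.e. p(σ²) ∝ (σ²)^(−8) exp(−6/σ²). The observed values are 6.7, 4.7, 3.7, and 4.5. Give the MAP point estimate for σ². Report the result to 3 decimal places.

Sum of squared deviations about the known mean: SS = (6.7−1)² + (4.7−1)² + (3.7−1)² + (4.5−1)² = 65.72.
The Normal likelihood contributes (σ²)^(−n/2) exp(−SS/(2σ²)), so the posterior is Inverse-Gamma(α + n/2, β + SS/2) = Inverse-Gamma(9, 38.86).
The mode of Inverse-Gamma(a, b) is b/(a+1) = 38.86/10 ≈ 3.886.

σ̂²_MAP = 3.886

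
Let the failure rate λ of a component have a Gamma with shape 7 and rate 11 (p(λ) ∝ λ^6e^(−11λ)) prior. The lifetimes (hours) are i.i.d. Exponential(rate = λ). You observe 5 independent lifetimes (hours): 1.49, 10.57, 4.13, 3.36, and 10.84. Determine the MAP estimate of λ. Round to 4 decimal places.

λ̂_MAP = 0.2658

The Exponential(rate=λ) likelihood is ∝ λ^n e^(−λΣtᵢ). Here n = 5 and Σtᵢ = 1.49 + 10.57 + 4.13 + 3.36 + 10.84 = 30.39.
Posterior ∝ λ^6e^(−11λ) · λ^5e^(−30.39λ) = λ^11e^(−41.39λ), i.e. Gamma(12, 41.39).
Mode = (a−1)/b = 11/41.39 ≈ 0.2658.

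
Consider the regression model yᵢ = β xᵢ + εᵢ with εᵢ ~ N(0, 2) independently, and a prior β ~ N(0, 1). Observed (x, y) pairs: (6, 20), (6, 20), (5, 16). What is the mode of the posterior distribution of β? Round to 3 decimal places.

β̂_MAP = 3.232

log p(β | y) = −Σ(yᵢ − βxᵢ)²/(2·2) − β²/(2·1) + const.
Setting the derivative to zero: Σxᵢ(yᵢ − βxᵢ)/2 − β/1 = 0, so β = Σxᵢyᵢ / (Σxᵢ² + σ²/τ²).
Σxᵢyᵢ = 6·20 + 6·20 + 5·16 = 320; Σxᵢ² = 97; σ²/τ² = 2.
β̂_MAP = 320 / (97 + 2) = 320/99 ≈ 3.232.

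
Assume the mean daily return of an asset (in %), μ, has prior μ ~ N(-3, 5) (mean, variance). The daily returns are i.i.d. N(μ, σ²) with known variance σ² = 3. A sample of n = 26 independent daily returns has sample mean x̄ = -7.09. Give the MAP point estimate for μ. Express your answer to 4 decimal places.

μ̂_MAP = -6.9977

n = 26, x̄ = -7.09.
For a Normal prior and Normal likelihood with known variance, the posterior is Normal; its mode equals its mean, the precision-weighted average.
Prior precision 1/σ₀² = 1/5 = 0.2; data precision n/σ² = 26/3.
μ̂ = (0.2·(-3) + (26/3)·(-7.09)) / (0.2 + 26/3) = (-9307/150)/(133/15) = -9307/1330 ≈ -6.9977.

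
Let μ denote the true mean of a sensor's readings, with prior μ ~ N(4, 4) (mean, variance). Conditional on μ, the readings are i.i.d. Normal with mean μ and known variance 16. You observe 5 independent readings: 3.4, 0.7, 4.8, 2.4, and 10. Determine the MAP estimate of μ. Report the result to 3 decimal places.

n = 5; x̄ = (3.4 + 0.7 + 4.8 + 2.4 + 10)/5 = 21.3/5 = 4.26.
For a Normal prior and Normal likelihood with known variance, the posterior is Normal; its mode equals its mean, the precision-weighted average.
Prior precision 1/σ₀² = 1/4 = 0.25; data precision n/σ² = 5/16 = 0.3125.
μ̂ = (0.25·4 + 0.3125·4.26) / (0.25 + 0.3125) = 2.33125/0.5625 = 373/90 ≈ 4.144.

μ̂_MAP = 4.144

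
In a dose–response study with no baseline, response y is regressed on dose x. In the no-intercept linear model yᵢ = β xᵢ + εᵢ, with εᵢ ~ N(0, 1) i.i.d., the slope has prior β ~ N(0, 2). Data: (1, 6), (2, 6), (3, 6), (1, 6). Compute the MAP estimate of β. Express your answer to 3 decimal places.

log p(β | y) = −Σ(yᵢ − βxᵢ)²/(2·1) − β²/(2·2) + const.
Setting the derivative to zero: Σxᵢ(yᵢ − βxᵢ)/1 − β/2 = 0, so β = Σxᵢyᵢ / (Σxᵢ² + σ²/τ²).
Σxᵢyᵢ = 1·6 + 2·6 + 3·6 + 1·6 = 42; Σxᵢ² = 15; σ²/τ² = 0.5.
β̂_MAP = 42 / (15 + 0.5) = 42/15.5 ≈ 2.710.

β̂_MAP = 2.710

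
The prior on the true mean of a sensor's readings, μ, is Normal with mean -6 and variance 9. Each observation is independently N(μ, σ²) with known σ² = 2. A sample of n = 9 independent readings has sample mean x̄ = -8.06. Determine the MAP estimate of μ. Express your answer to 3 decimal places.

μ̂_MAP = -8.010

n = 9, x̄ = -8.06.
For a Normal prior and Normal likelihood with known variance, the posterior is Normal; its mode equals its mean, the precision-weighted average.
Prior precision 1/σ₀² = 1/9; data precision n/σ² = 9/2 = 4.5.
μ̂ = ((1/9)·(-6) + 4.5·(-8.06)) / (1/9 + 4.5) = (-11081/300)/(83/18) = -33243/4150 ≈ -8.010.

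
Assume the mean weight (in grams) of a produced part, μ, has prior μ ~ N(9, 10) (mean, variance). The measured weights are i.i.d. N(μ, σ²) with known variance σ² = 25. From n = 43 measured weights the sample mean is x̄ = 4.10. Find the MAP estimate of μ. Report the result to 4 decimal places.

n = 43, x̄ = 4.10.
For a Normal prior and Normal likelihood with known variance, the posterior is Normal; its mode equals its mean, the precision-weighted average.
Prior precision 1/σ₀² = 1/10 = 0.1; data precision n/σ² = 43/25 = 1.72.
μ̂ = (0.1·9 + 1.72·4.1) / (0.1 + 1.72) = 7.952/1.82 = 284/65 ≈ 4.3692.

μ̂_MAP = 4.3692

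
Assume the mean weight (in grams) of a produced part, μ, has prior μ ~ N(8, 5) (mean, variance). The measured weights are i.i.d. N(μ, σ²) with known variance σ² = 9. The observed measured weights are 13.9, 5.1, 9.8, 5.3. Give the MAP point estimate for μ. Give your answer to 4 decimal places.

μ̂_MAP = 8.3621

n = 4; x̄ = (13.9 + 5.1 + 9.8 + 5.3)/4 = 34.1/4 = 8.525.
For a Normal prior and Normal likelihood with known variance, the posterior is Normal; its mode equals its mean, the precision-weighted average.
Prior precision 1/σ₀² = 1/5 = 0.2; data precision n/σ² = 4/9.
μ̂ = (0.2·8 + (4/9)·8.525) / (0.2 + 4/9) = (97/18)/(29/45) = 485/58 ≈ 8.3621.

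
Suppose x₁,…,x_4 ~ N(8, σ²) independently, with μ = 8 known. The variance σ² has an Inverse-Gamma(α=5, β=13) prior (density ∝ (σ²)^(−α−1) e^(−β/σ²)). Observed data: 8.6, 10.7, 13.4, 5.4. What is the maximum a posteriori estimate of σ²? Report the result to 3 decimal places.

σ̂²_MAP = 4.348

Sum of squared deviations about the known mean: SS = (8.6−8)² + (10.7−8)² + (13.4−8)² + (5.4−8)² = 43.57.
The Normal likelihood contributes (σ²)^(−n/2) exp(−SS/(2σ²)), so the posterior is Inverse-Gamma(α + n/2, β + SS/2) = Inverse-Gamma(7, 34.785).
The mode of Inverse-Gamma(a, b) is b/(a+1) = 34.785/8 ≈ 4.348.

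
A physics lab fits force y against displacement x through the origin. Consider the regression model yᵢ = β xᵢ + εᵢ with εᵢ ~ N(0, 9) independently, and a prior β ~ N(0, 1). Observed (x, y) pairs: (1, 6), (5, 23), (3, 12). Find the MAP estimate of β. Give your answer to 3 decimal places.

log p(β | y) = −Σ(yᵢ − βxᵢ)²/(2·9) − β²/(2·1) + const.
Setting the derivative to zero: Σxᵢ(yᵢ − βxᵢ)/9 − β/1 = 0, so β = Σxᵢyᵢ / (Σxᵢ² + σ²/τ²).
Σxᵢyᵢ = 1·6 + 5·23 + 3·12 = 157; Σxᵢ² = 35; σ²/τ² = 9.
β̂_MAP = 157 / (35 + 9) = 157/44 ≈ 3.568.

β̂_MAP = 3.568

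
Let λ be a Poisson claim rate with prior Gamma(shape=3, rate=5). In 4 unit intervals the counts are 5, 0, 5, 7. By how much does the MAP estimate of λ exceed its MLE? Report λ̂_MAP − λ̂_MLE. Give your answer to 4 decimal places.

Σxᵢ = 17. Posterior is Gamma(20, 9); MAP = (20−1)/9 = 19/9 ≈ 2.11111.
MLE = x̄ = 17/4 ≈ 4.25000.
Difference = 19/9 − 17/4 = -77/36 ≈ -2.1389.

MAP − MLE = -2.1389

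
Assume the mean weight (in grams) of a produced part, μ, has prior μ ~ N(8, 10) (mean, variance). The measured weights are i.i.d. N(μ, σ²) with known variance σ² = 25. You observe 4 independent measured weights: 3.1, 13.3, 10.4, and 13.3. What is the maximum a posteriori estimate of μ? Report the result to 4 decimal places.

n = 4; x̄ = (3.1 + 13.3 + 10.4 + 13.3)/4 = 40.1/4 = 10.025.
For a Normal prior and Normal likelihood with known variance, the posterior is Normal; its mode equals its mean, the precision-weighted average.
Prior precision 1/σ₀² = 1/10 = 0.1; data precision n/σ² = 4/25 = 0.16.
μ̂ = (0.1·8 + 0.16·10.025) / (0.1 + 0.16) = 2.404/0.26 = 601/65 ≈ 9.2462.

μ̂_MAP = 9.2462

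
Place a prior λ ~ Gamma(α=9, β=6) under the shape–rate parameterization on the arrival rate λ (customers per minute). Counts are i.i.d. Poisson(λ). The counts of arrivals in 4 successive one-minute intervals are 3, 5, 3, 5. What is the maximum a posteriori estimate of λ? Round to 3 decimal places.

λ̂_MAP = 2.400

Σxᵢ = 3+5+3+5 = 16, with n = 4.
Posterior ∝ λ^8e^(−6λ) · λ^16e^(−4λ) = λ^24e^(−10λ), i.e. Gamma(shape=25, rate=10).
The mode of a Gamma(a, b) with a ≥ 1 (shape–rate) is (a−1)/b = 24/10 ≈ 2.400.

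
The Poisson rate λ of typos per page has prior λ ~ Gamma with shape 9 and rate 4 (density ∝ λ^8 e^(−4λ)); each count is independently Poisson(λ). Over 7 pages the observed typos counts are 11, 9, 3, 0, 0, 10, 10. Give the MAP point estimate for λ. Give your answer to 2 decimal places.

Σxᵢ = 11+9+3+0+0+10+10 = 43, with n = 7.
Posterior ∝ λ^8e^(−4λ) · λ^43e^(−7λ) = λ^51e^(−11λ), i.e. Gamma(shape=52, rate=11).
The mode of a Gamma(a, b) with a ≥ 1 (shape–rate) is (a−1)/b = 51/11 ≈ 4.64.

λ̂_MAP = 4.64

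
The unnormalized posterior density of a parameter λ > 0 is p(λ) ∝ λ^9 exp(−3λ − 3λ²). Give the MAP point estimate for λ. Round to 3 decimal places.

λ̂_MAP = 1.000

ℓ'(λ) = 9/λ − 3 − 6λ. Setting this to zero and multiplying by λ: 6λ² + 3λ − 9 = 0.
λ = (−3 + √(3² + 4·6·9)) / (2·6) = (−3 + √225) / 12 = (−3 + 15)/12 = 1.
ℓ''(λ) = −9/λ² − 6 < 0, confirming a maximum.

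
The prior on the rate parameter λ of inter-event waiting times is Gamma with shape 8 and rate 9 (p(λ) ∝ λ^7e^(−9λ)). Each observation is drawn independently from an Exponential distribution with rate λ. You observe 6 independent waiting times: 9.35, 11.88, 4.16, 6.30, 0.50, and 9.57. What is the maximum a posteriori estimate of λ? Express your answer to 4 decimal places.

The Exponential(rate=λ) likelihood is ∝ λ^n e^(−λΣtᵢ). Here n = 6 and Σtᵢ = 9.35 + 11.88 + 4.16 + 6.30 + 0.50 + 9.57 = 41.76.
Posterior ∝ λ^7e^(−9λ) · λ^6e^(−41.76λ) = λ^13e^(−50.76λ), i.e. Gamma(14, 50.76).
Mode = (a−1)/b = 13/50.76 ≈ 0.2561.

λ̂_MAP = 0.2561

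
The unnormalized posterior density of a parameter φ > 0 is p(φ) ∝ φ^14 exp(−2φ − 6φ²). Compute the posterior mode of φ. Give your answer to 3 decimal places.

ℓ'(φ) = 14/φ − 2 − 12φ. Setting this to zero and multiplying by φ: 12φ² + 2φ − 14 = 0.
φ = (−2 + √(2² + 4·12·14)) / (2·12) = (−2 + √676) / 24 = (−2 + 26)/24 = 1.
ℓ''(φ) = −14/φ² − 12 < 0, confirming a maximum.

φ̂_MAP = 1.000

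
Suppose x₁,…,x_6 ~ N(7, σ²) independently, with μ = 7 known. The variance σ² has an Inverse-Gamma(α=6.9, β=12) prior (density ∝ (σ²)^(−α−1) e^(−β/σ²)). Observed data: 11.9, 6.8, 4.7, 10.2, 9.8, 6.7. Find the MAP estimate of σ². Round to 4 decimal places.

σ̂²_MAP = 3.2803

Sum of squared deviations about the known mean: SS = (11.9−7)² + (6.8−7)² + (4.7−7)² + (10.2−7)² + (9.8−7)² + (6.7−7)² = 47.51.
The Normal likelihood contributes (σ²)^(−n/2) exp(−SS/(2σ²)), so the posterior is Inverse-Gamma(α + n/2, β + SS/2) = Inverse-Gamma(9.9, 35.755).
The mode of Inverse-Gamma(a, b) is b/(a+1) = 35.755/10.9 ≈ 3.2803.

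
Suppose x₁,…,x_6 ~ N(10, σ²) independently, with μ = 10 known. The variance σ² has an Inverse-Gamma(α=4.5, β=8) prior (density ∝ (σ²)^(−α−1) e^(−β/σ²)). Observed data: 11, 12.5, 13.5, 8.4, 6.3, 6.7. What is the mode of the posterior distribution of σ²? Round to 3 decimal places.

Sum of squared deviations about the known mean: SS = (11−10)² + (12.5−10)² + (13.5−10)² + (8.4−10)² + (6.3−10)² + (6.7−10)² = 46.64.
The Normal likelihood contributes (σ²)^(−n/2) exp(−SS/(2σ²)), so the posterior is Inverse-Gamma(α + n/2, β + SS/2) = Inverse-Gamma(7.5, 31.32).
The mode of Inverse-Gamma(a, b) is b/(a+1) = 31.32/8.5 ≈ 3.685.

σ̂²_MAP = 3.685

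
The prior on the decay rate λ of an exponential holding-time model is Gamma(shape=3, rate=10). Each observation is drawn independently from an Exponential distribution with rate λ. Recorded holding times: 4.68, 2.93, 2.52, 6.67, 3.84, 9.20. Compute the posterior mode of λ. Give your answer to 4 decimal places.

λ̂_MAP = 0.2008

The Exponential(rate=λ) likelihood is ∝ λ^n e^(−λΣtᵢ). Here n = 6 and Σtᵢ = 4.68 + 2.93 + 2.52 + 6.67 + 3.84 + 9.20 = 29.84.
Posterior ∝ λ^2e^(−10λ) · λ^6e^(−29.84λ) = λ^8e^(−39.84λ), i.e. Gamma(9, 39.84).
Mode = (a−1)/b = 8/39.84 ≈ 0.2008.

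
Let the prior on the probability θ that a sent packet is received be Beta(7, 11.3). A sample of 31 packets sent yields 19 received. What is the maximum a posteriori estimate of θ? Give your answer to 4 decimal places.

Prior: Beta(7, 11.3).
Data: 19 successes in 31 trials. The binomial likelihood contributes θ^19(1−θ)^12, so the posterior is Beta(7+19, 11.3+12) = Beta(26, 23.3).
For Beta(a, b) with a, b > 1 the mode is (a−1)/(a+b−2) = 25/47.3 ≈ 0.5285.

θ̂_MAP = 0.5285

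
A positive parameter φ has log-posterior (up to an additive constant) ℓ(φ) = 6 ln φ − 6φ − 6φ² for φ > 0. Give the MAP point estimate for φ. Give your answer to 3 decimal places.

φ̂_MAP = 0.500

ℓ'(φ) = 6/φ − 6 − 12φ. Setting this to zero and multiplying by φ: 12φ² + 6φ − 6 = 0.
φ = (−6 + √(6² + 4·12·6)) / (2·12) = (−6 + √324) / 24 = (−6 + 18)/24 = 1/2.
ℓ''(φ) = −6/φ² − 12 < 0, confirming a maximum.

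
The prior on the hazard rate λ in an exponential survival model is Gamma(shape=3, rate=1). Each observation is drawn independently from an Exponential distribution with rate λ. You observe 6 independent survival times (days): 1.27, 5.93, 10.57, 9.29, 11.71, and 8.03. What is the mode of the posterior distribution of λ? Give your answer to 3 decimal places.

The Exponential(rate=λ) likelihood is ∝ λ^n e^(−λΣtᵢ). Here n = 6 and Σtᵢ = 1.27 + 5.93 + 10.57 + 9.29 + 11.71 + 8.03 = 46.80.
Posterior ∝ λ^2e^(−1λ) · λ^6e^(−46.80λ) = λ^8e^(−47.80λ), i.e. Gamma(9, 47.80).
Mode = (a−1)/b = 8/47.80 ≈ 0.167.

λ̂_MAP = 0.167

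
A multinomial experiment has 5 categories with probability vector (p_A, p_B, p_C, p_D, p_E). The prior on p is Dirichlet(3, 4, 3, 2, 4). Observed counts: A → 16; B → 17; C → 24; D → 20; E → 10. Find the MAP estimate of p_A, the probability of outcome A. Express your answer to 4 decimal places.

The posterior is Dirichlet(αᵢ + nᵢ) = Dirichlet(19, 21, 27, 22, 14).
For a Dirichlet(a₁,…,a_K) with all aᵢ > 1, the mode has j-th component (aⱼ − 1)/(Σaᵢ − K).
Here Σaᵢ = 103 and K = 5, so p_A = (19 − 1)/(103 − 5) = 18/98 ≈ 0.1837.

MAP estimate of p_A = 0.1837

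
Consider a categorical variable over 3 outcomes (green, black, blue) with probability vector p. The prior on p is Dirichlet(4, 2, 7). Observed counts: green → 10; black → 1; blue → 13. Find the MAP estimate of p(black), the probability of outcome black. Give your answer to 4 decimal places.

MAP estimate of p(black) = 0.0588

The posterior is Dirichlet(αᵢ + nᵢ) = Dirichlet(14, 3, 20).
For a Dirichlet(a₁,…,a_K) with all aᵢ > 1, the mode has j-th component (aⱼ − 1)/(Σaᵢ − K).
Here Σaᵢ = 37 and K = 3, so p(black) = (3 − 1)/(37 − 3) = 2/34 ≈ 0.0588.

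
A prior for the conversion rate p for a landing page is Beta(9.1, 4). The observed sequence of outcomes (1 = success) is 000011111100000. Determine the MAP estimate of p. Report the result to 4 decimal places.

Prior: Beta(9.1, 4).
Data: 6 successes in 15 trials (from the sequence). The binomial likelihood contributes p^6(1−p)^9, so the posterior is Beta(9.1+6, 4+9) = Beta(15.1, 13).
For Beta(a, b) with a, b > 1 the mode is (a−1)/(a+b−2) = 14.1/26.1 ≈ 0.5402.

p̂_MAP = 0.5402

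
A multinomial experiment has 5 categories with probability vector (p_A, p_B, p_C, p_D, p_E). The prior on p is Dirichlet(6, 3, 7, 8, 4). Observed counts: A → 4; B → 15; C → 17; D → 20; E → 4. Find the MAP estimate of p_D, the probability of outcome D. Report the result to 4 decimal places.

MAP estimate of p_D = 0.3253

The posterior is Dirichlet(αᵢ + nᵢ) = Dirichlet(10, 18, 24, 28, 8).
For a Dirichlet(a₁,…,a_K) with all aᵢ > 1, the mode has j-th component (aⱼ − 1)/(Σaᵢ − K).
Here Σaᵢ = 88 and K = 5, so p_D = (28 − 1)/(88 − 5) = 27/83 ≈ 0.3253.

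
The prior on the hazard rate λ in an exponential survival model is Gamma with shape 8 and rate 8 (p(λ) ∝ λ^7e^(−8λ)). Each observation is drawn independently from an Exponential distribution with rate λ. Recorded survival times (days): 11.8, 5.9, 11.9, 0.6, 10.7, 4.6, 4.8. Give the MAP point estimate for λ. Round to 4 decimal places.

λ̂_MAP = 0.2401

The Exponential(rate=λ) likelihood is ∝ λ^n e^(−λΣtᵢ). Here n = 7 and Σtᵢ = 11.8 + 5.9 + 11.9 + 0.6 + 10.7 + 4.6 + 4.8 = 50.3.
Posterior ∝ λ^7e^(−8λ) · λ^7e^(−50.3λ) = λ^14e^(−58.3λ), i.e. Gamma(15, 58.3).
Mode = (a−1)/b = 14/58.3 ≈ 0.2401.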